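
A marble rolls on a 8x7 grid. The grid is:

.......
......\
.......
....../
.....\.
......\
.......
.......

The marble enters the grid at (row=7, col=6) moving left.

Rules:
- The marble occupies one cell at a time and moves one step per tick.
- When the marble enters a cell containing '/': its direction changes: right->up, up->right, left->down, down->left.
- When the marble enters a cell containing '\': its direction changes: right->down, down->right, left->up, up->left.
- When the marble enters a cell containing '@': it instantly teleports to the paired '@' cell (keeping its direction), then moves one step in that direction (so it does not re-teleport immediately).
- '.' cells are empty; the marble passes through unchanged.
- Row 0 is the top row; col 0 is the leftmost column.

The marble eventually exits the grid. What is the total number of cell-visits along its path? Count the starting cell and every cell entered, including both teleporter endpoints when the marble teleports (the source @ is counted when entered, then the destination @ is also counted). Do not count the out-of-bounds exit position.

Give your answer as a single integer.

Answer: 7

Derivation:
Step 1: enter (7,6), '.' pass, move left to (7,5)
Step 2: enter (7,5), '.' pass, move left to (7,4)
Step 3: enter (7,4), '.' pass, move left to (7,3)
Step 4: enter (7,3), '.' pass, move left to (7,2)
Step 5: enter (7,2), '.' pass, move left to (7,1)
Step 6: enter (7,1), '.' pass, move left to (7,0)
Step 7: enter (7,0), '.' pass, move left to (7,-1)
Step 8: at (7,-1) — EXIT via left edge, pos 7
Path length (cell visits): 7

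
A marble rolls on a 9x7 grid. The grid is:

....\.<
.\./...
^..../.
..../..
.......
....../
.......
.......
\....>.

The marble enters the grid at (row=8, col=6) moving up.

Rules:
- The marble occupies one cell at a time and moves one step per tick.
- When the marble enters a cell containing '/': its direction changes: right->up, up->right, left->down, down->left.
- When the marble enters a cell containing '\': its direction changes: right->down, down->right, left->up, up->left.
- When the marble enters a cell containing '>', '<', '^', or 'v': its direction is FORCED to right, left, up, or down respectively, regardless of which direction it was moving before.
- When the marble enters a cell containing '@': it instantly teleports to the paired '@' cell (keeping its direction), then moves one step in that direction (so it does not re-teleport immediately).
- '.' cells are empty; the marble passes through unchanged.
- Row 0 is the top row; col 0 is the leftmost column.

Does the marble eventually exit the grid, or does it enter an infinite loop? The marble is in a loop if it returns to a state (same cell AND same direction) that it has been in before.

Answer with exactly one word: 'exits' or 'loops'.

Answer: exits

Derivation:
Step 1: enter (8,6), '.' pass, move up to (7,6)
Step 2: enter (7,6), '.' pass, move up to (6,6)
Step 3: enter (6,6), '.' pass, move up to (5,6)
Step 4: enter (5,6), '/' deflects up->right, move right to (5,7)
Step 5: at (5,7) — EXIT via right edge, pos 5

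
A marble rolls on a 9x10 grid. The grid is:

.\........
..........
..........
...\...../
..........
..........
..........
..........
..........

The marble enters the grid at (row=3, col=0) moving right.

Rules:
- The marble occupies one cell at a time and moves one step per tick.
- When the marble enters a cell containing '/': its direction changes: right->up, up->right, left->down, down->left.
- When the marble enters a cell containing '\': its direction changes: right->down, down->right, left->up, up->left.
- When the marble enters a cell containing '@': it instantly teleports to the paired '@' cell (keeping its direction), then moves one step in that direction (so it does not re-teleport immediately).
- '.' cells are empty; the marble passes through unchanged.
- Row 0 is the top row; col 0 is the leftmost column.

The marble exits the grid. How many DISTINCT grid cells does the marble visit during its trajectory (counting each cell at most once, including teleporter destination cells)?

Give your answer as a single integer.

Step 1: enter (3,0), '.' pass, move right to (3,1)
Step 2: enter (3,1), '.' pass, move right to (3,2)
Step 3: enter (3,2), '.' pass, move right to (3,3)
Step 4: enter (3,3), '\' deflects right->down, move down to (4,3)
Step 5: enter (4,3), '.' pass, move down to (5,3)
Step 6: enter (5,3), '.' pass, move down to (6,3)
Step 7: enter (6,3), '.' pass, move down to (7,3)
Step 8: enter (7,3), '.' pass, move down to (8,3)
Step 9: enter (8,3), '.' pass, move down to (9,3)
Step 10: at (9,3) — EXIT via bottom edge, pos 3
Distinct cells visited: 9 (path length 9)

Answer: 9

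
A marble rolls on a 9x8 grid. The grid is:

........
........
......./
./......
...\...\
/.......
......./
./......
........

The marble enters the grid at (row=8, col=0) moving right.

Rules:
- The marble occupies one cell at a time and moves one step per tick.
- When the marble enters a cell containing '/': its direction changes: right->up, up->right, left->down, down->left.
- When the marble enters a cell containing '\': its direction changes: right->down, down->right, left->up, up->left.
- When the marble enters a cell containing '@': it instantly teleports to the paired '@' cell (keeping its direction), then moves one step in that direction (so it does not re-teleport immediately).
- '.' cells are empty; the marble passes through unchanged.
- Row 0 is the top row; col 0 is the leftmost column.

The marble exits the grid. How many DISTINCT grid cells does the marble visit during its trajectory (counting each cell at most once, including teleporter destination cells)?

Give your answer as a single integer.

Answer: 8

Derivation:
Step 1: enter (8,0), '.' pass, move right to (8,1)
Step 2: enter (8,1), '.' pass, move right to (8,2)
Step 3: enter (8,2), '.' pass, move right to (8,3)
Step 4: enter (8,3), '.' pass, move right to (8,4)
Step 5: enter (8,4), '.' pass, move right to (8,5)
Step 6: enter (8,5), '.' pass, move right to (8,6)
Step 7: enter (8,6), '.' pass, move right to (8,7)
Step 8: enter (8,7), '.' pass, move right to (8,8)
Step 9: at (8,8) — EXIT via right edge, pos 8
Distinct cells visited: 8 (path length 8)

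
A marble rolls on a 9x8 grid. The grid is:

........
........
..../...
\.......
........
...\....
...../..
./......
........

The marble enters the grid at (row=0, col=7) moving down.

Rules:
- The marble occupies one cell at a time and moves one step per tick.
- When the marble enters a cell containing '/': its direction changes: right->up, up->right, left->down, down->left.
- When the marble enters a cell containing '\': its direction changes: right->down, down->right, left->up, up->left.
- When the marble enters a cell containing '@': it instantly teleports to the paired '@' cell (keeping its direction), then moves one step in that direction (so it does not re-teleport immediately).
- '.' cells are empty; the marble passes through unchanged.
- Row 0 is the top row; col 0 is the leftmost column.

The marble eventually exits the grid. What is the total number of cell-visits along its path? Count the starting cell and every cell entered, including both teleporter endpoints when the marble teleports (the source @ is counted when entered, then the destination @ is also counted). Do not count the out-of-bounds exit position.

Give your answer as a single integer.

Step 1: enter (0,7), '.' pass, move down to (1,7)
Step 2: enter (1,7), '.' pass, move down to (2,7)
Step 3: enter (2,7), '.' pass, move down to (3,7)
Step 4: enter (3,7), '.' pass, move down to (4,7)
Step 5: enter (4,7), '.' pass, move down to (5,7)
Step 6: enter (5,7), '.' pass, move down to (6,7)
Step 7: enter (6,7), '.' pass, move down to (7,7)
Step 8: enter (7,7), '.' pass, move down to (8,7)
Step 9: enter (8,7), '.' pass, move down to (9,7)
Step 10: at (9,7) — EXIT via bottom edge, pos 7
Path length (cell visits): 9

Answer: 9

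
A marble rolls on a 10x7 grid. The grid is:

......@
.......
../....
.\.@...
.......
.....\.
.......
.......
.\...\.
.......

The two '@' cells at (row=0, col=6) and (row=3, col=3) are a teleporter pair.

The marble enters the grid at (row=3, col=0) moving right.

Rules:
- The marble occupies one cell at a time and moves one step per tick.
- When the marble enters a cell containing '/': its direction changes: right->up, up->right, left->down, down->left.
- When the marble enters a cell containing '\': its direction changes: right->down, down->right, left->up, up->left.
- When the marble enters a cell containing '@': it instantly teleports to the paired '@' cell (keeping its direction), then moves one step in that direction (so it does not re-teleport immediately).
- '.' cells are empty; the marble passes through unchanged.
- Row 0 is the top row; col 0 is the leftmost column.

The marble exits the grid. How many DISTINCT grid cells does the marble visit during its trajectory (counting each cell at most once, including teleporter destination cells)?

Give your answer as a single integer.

Answer: 12

Derivation:
Step 1: enter (3,0), '.' pass, move right to (3,1)
Step 2: enter (3,1), '\' deflects right->down, move down to (4,1)
Step 3: enter (4,1), '.' pass, move down to (5,1)
Step 4: enter (5,1), '.' pass, move down to (6,1)
Step 5: enter (6,1), '.' pass, move down to (7,1)
Step 6: enter (7,1), '.' pass, move down to (8,1)
Step 7: enter (8,1), '\' deflects down->right, move right to (8,2)
Step 8: enter (8,2), '.' pass, move right to (8,3)
Step 9: enter (8,3), '.' pass, move right to (8,4)
Step 10: enter (8,4), '.' pass, move right to (8,5)
Step 11: enter (8,5), '\' deflects right->down, move down to (9,5)
Step 12: enter (9,5), '.' pass, move down to (10,5)
Step 13: at (10,5) — EXIT via bottom edge, pos 5
Distinct cells visited: 12 (path length 12)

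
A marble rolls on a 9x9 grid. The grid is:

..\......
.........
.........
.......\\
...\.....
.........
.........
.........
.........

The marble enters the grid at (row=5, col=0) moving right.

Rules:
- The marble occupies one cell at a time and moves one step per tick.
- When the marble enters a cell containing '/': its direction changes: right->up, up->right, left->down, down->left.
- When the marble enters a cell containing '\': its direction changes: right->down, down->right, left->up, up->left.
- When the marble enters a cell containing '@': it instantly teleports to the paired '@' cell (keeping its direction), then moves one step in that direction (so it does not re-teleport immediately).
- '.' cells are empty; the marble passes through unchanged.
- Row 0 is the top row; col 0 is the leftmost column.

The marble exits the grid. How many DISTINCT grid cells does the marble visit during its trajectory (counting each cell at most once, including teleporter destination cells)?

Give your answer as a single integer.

Step 1: enter (5,0), '.' pass, move right to (5,1)
Step 2: enter (5,1), '.' pass, move right to (5,2)
Step 3: enter (5,2), '.' pass, move right to (5,3)
Step 4: enter (5,3), '.' pass, move right to (5,4)
Step 5: enter (5,4), '.' pass, move right to (5,5)
Step 6: enter (5,5), '.' pass, move right to (5,6)
Step 7: enter (5,6), '.' pass, move right to (5,7)
Step 8: enter (5,7), '.' pass, move right to (5,8)
Step 9: enter (5,8), '.' pass, move right to (5,9)
Step 10: at (5,9) — EXIT via right edge, pos 5
Distinct cells visited: 9 (path length 9)

Answer: 9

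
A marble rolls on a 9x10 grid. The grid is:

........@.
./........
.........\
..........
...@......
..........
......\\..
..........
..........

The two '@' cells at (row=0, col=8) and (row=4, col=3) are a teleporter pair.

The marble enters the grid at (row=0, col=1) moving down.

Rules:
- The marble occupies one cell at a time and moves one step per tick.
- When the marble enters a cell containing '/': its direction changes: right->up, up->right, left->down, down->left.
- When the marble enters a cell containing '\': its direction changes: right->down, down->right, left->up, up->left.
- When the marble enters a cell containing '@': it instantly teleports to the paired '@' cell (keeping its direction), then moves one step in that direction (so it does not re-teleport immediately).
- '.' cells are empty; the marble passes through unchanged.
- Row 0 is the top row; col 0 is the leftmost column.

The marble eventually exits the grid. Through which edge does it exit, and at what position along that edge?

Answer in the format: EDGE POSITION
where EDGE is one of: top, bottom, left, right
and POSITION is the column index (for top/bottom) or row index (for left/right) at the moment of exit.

Step 1: enter (0,1), '.' pass, move down to (1,1)
Step 2: enter (1,1), '/' deflects down->left, move left to (1,0)
Step 3: enter (1,0), '.' pass, move left to (1,-1)
Step 4: at (1,-1) — EXIT via left edge, pos 1

Answer: left 1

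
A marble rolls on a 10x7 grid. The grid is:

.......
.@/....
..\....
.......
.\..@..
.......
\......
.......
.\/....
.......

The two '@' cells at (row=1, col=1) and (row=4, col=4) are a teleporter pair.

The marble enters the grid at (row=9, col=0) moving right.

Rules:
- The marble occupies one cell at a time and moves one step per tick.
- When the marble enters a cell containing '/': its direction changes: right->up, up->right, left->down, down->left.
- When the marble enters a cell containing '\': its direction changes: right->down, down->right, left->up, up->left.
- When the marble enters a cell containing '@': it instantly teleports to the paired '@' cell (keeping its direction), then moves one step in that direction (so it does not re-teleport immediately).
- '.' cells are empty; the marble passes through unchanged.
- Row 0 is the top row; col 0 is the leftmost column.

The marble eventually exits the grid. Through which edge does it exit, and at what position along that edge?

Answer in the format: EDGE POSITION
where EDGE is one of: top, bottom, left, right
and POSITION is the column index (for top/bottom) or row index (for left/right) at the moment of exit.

Step 1: enter (9,0), '.' pass, move right to (9,1)
Step 2: enter (9,1), '.' pass, move right to (9,2)
Step 3: enter (9,2), '.' pass, move right to (9,3)
Step 4: enter (9,3), '.' pass, move right to (9,4)
Step 5: enter (9,4), '.' pass, move right to (9,5)
Step 6: enter (9,5), '.' pass, move right to (9,6)
Step 7: enter (9,6), '.' pass, move right to (9,7)
Step 8: at (9,7) — EXIT via right edge, pos 9

Answer: right 9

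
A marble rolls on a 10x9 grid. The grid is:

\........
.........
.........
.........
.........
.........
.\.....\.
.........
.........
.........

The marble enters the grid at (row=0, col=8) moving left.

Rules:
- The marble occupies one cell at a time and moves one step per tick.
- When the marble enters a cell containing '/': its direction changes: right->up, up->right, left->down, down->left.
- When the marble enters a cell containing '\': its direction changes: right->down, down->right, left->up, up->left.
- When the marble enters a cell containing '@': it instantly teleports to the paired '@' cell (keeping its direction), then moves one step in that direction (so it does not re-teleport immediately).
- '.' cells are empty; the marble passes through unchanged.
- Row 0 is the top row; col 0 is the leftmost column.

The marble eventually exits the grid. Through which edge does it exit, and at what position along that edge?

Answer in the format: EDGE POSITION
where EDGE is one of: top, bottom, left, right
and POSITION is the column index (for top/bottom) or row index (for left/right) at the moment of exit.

Answer: top 0

Derivation:
Step 1: enter (0,8), '.' pass, move left to (0,7)
Step 2: enter (0,7), '.' pass, move left to (0,6)
Step 3: enter (0,6), '.' pass, move left to (0,5)
Step 4: enter (0,5), '.' pass, move left to (0,4)
Step 5: enter (0,4), '.' pass, move left to (0,3)
Step 6: enter (0,3), '.' pass, move left to (0,2)
Step 7: enter (0,2), '.' pass, move left to (0,1)
Step 8: enter (0,1), '.' pass, move left to (0,0)
Step 9: enter (0,0), '\' deflects left->up, move up to (-1,0)
Step 10: at (-1,0) — EXIT via top edge, pos 0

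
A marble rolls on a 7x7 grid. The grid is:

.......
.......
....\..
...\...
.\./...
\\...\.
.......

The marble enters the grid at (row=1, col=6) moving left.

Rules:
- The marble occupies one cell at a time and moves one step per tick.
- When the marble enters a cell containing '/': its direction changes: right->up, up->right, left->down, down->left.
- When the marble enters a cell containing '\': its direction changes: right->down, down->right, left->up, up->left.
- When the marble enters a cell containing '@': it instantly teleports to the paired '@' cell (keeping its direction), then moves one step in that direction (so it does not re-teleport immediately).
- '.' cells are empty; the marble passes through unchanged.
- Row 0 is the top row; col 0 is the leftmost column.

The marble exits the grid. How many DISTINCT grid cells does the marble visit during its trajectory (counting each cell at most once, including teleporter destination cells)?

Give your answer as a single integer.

Answer: 7

Derivation:
Step 1: enter (1,6), '.' pass, move left to (1,5)
Step 2: enter (1,5), '.' pass, move left to (1,4)
Step 3: enter (1,4), '.' pass, move left to (1,3)
Step 4: enter (1,3), '.' pass, move left to (1,2)
Step 5: enter (1,2), '.' pass, move left to (1,1)
Step 6: enter (1,1), '.' pass, move left to (1,0)
Step 7: enter (1,0), '.' pass, move left to (1,-1)
Step 8: at (1,-1) — EXIT via left edge, pos 1
Distinct cells visited: 7 (path length 7)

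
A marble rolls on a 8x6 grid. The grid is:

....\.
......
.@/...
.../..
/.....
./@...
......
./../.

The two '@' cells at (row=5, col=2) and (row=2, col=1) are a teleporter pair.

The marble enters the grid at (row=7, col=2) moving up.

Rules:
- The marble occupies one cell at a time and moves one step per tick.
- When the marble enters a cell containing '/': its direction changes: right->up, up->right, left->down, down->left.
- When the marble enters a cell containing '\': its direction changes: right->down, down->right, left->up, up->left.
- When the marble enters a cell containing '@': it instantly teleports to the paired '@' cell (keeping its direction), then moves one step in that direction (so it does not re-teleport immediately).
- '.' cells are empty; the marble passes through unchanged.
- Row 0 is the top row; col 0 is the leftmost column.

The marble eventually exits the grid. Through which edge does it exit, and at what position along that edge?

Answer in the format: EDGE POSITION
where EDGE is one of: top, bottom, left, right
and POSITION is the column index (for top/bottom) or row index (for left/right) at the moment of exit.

Answer: top 1

Derivation:
Step 1: enter (7,2), '.' pass, move up to (6,2)
Step 2: enter (6,2), '.' pass, move up to (5,2)
Step 3: enter (5,2), '@' teleport (5,2)->(2,1), also enter (2,1), move up to (1,1)
Step 4: enter (1,1), '.' pass, move up to (0,1)
Step 5: enter (0,1), '.' pass, move up to (-1,1)
Step 6: at (-1,1) — EXIT via top edge, pos 1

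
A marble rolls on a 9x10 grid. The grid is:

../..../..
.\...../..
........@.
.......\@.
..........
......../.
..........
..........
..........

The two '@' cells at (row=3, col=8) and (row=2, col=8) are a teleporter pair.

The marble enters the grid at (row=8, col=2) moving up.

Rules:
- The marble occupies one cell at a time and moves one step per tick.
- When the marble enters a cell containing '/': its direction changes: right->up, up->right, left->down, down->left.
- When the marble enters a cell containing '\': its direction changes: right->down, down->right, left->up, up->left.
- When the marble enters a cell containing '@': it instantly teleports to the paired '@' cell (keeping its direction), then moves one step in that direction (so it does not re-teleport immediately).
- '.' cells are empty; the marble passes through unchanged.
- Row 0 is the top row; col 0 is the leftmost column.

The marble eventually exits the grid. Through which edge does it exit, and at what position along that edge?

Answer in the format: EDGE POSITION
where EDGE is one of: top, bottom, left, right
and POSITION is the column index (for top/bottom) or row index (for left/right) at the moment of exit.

Step 1: enter (8,2), '.' pass, move up to (7,2)
Step 2: enter (7,2), '.' pass, move up to (6,2)
Step 3: enter (6,2), '.' pass, move up to (5,2)
Step 4: enter (5,2), '.' pass, move up to (4,2)
Step 5: enter (4,2), '.' pass, move up to (3,2)
Step 6: enter (3,2), '.' pass, move up to (2,2)
Step 7: enter (2,2), '.' pass, move up to (1,2)
Step 8: enter (1,2), '.' pass, move up to (0,2)
Step 9: enter (0,2), '/' deflects up->right, move right to (0,3)
Step 10: enter (0,3), '.' pass, move right to (0,4)
Step 11: enter (0,4), '.' pass, move right to (0,5)
Step 12: enter (0,5), '.' pass, move right to (0,6)
Step 13: enter (0,6), '.' pass, move right to (0,7)
Step 14: enter (0,7), '/' deflects right->up, move up to (-1,7)
Step 15: at (-1,7) — EXIT via top edge, pos 7

Answer: top 7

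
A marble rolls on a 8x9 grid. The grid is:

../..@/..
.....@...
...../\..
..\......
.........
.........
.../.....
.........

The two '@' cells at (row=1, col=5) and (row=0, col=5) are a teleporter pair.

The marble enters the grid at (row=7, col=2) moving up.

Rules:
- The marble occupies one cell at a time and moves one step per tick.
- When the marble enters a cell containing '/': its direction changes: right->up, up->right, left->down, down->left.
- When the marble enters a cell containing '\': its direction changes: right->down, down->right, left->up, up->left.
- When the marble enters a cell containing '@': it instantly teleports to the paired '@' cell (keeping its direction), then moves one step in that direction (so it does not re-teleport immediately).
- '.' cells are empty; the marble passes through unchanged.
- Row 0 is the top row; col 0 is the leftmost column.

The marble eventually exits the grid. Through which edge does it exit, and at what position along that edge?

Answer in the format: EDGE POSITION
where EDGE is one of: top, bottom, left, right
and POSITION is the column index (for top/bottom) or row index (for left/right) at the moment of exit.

Step 1: enter (7,2), '.' pass, move up to (6,2)
Step 2: enter (6,2), '.' pass, move up to (5,2)
Step 3: enter (5,2), '.' pass, move up to (4,2)
Step 4: enter (4,2), '.' pass, move up to (3,2)
Step 5: enter (3,2), '\' deflects up->left, move left to (3,1)
Step 6: enter (3,1), '.' pass, move left to (3,0)
Step 7: enter (3,0), '.' pass, move left to (3,-1)
Step 8: at (3,-1) — EXIT via left edge, pos 3

Answer: left 3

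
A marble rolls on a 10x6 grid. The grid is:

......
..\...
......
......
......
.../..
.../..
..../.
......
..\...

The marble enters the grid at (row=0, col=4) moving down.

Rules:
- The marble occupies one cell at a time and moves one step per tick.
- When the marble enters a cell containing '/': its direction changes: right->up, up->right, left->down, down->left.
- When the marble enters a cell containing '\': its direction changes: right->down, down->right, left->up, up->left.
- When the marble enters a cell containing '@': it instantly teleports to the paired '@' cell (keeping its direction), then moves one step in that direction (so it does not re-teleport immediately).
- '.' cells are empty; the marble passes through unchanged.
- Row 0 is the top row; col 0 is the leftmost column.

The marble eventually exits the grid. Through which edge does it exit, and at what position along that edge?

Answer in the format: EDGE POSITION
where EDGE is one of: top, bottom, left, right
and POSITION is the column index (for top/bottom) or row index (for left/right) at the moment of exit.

Answer: left 7

Derivation:
Step 1: enter (0,4), '.' pass, move down to (1,4)
Step 2: enter (1,4), '.' pass, move down to (2,4)
Step 3: enter (2,4), '.' pass, move down to (3,4)
Step 4: enter (3,4), '.' pass, move down to (4,4)
Step 5: enter (4,4), '.' pass, move down to (5,4)
Step 6: enter (5,4), '.' pass, move down to (6,4)
Step 7: enter (6,4), '.' pass, move down to (7,4)
Step 8: enter (7,4), '/' deflects down->left, move left to (7,3)
Step 9: enter (7,3), '.' pass, move left to (7,2)
Step 10: enter (7,2), '.' pass, move left to (7,1)
Step 11: enter (7,1), '.' pass, move left to (7,0)
Step 12: enter (7,0), '.' pass, move left to (7,-1)
Step 13: at (7,-1) — EXIT via left edge, pos 7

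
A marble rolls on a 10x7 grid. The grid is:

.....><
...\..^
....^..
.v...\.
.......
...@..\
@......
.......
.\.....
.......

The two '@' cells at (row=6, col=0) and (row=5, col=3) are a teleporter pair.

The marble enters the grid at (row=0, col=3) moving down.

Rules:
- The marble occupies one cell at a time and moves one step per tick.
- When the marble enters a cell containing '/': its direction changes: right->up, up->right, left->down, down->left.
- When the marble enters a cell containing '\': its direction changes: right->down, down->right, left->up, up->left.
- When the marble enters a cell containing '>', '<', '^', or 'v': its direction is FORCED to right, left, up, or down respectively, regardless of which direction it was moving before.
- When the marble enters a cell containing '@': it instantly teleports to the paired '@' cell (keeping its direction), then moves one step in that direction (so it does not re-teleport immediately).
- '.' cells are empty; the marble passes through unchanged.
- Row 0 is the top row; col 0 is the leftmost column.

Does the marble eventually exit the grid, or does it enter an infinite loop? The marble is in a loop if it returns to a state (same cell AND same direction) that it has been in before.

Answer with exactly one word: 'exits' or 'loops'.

Step 1: enter (0,3), '.' pass, move down to (1,3)
Step 2: enter (1,3), '\' deflects down->right, move right to (1,4)
Step 3: enter (1,4), '.' pass, move right to (1,5)
Step 4: enter (1,5), '.' pass, move right to (1,6)
Step 5: enter (1,6), '^' forces right->up, move up to (0,6)
Step 6: enter (0,6), '<' forces up->left, move left to (0,5)
Step 7: enter (0,5), '>' forces left->right, move right to (0,6)
Step 8: enter (0,6), '<' forces right->left, move left to (0,5)
Step 9: at (0,5) dir=left — LOOP DETECTED (seen before)

Answer: loops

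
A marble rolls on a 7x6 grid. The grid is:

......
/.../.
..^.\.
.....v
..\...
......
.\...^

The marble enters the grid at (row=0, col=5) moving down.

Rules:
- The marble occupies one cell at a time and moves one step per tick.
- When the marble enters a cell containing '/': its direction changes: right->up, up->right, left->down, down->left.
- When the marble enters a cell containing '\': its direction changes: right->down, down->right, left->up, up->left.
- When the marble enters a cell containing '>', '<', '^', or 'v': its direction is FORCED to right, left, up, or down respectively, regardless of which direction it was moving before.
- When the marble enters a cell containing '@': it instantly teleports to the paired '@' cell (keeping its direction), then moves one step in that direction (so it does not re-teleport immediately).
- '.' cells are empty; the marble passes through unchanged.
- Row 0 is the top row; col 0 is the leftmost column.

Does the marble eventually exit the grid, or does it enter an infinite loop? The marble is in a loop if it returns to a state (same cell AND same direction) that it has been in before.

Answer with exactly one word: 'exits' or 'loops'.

Answer: loops

Derivation:
Step 1: enter (0,5), '.' pass, move down to (1,5)
Step 2: enter (1,5), '.' pass, move down to (2,5)
Step 3: enter (2,5), '.' pass, move down to (3,5)
Step 4: enter (3,5), 'v' forces down->down, move down to (4,5)
Step 5: enter (4,5), '.' pass, move down to (5,5)
Step 6: enter (5,5), '.' pass, move down to (6,5)
Step 7: enter (6,5), '^' forces down->up, move up to (5,5)
Step 8: enter (5,5), '.' pass, move up to (4,5)
Step 9: enter (4,5), '.' pass, move up to (3,5)
Step 10: enter (3,5), 'v' forces up->down, move down to (4,5)
Step 11: at (4,5) dir=down — LOOP DETECTED (seen before)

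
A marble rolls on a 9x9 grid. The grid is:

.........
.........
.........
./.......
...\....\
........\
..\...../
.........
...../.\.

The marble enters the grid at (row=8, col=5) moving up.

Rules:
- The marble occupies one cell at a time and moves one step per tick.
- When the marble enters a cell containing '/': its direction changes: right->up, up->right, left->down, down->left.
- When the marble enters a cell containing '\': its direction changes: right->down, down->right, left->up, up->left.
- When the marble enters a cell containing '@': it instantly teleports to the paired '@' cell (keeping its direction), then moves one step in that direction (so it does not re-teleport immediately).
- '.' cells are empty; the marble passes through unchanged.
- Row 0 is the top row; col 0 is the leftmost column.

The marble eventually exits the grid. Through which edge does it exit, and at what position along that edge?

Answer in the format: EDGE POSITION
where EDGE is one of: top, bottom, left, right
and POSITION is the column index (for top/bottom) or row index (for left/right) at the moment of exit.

Answer: bottom 7

Derivation:
Step 1: enter (8,5), '/' deflects up->right, move right to (8,6)
Step 2: enter (8,6), '.' pass, move right to (8,7)
Step 3: enter (8,7), '\' deflects right->down, move down to (9,7)
Step 4: at (9,7) — EXIT via bottom edge, pos 7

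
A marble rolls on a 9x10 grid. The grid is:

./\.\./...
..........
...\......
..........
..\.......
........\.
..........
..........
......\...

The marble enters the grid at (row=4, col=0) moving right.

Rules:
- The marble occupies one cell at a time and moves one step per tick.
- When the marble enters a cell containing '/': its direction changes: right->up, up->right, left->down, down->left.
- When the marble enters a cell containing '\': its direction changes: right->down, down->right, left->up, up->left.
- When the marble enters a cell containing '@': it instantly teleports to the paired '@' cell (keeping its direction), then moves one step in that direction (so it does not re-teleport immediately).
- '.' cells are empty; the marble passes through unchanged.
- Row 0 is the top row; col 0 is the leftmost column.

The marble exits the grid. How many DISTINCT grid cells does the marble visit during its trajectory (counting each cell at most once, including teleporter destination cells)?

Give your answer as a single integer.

Step 1: enter (4,0), '.' pass, move right to (4,1)
Step 2: enter (4,1), '.' pass, move right to (4,2)
Step 3: enter (4,2), '\' deflects right->down, move down to (5,2)
Step 4: enter (5,2), '.' pass, move down to (6,2)
Step 5: enter (6,2), '.' pass, move down to (7,2)
Step 6: enter (7,2), '.' pass, move down to (8,2)
Step 7: enter (8,2), '.' pass, move down to (9,2)
Step 8: at (9,2) — EXIT via bottom edge, pos 2
Distinct cells visited: 7 (path length 7)

Answer: 7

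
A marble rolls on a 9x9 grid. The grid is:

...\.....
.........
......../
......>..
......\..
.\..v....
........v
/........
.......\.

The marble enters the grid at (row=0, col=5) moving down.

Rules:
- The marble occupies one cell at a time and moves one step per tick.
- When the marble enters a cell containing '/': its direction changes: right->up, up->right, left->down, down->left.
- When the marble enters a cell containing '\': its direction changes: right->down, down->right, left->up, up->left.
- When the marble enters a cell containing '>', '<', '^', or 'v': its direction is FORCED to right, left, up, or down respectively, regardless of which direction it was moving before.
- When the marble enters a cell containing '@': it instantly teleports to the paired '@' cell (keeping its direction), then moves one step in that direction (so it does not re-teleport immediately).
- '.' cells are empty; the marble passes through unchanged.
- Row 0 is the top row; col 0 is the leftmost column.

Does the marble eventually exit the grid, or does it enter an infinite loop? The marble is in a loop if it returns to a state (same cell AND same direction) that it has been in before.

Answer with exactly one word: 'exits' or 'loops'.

Step 1: enter (0,5), '.' pass, move down to (1,5)
Step 2: enter (1,5), '.' pass, move down to (2,5)
Step 3: enter (2,5), '.' pass, move down to (3,5)
Step 4: enter (3,5), '.' pass, move down to (4,5)
Step 5: enter (4,5), '.' pass, move down to (5,5)
Step 6: enter (5,5), '.' pass, move down to (6,5)
Step 7: enter (6,5), '.' pass, move down to (7,5)
Step 8: enter (7,5), '.' pass, move down to (8,5)
Step 9: enter (8,5), '.' pass, move down to (9,5)
Step 10: at (9,5) — EXIT via bottom edge, pos 5

Answer: exits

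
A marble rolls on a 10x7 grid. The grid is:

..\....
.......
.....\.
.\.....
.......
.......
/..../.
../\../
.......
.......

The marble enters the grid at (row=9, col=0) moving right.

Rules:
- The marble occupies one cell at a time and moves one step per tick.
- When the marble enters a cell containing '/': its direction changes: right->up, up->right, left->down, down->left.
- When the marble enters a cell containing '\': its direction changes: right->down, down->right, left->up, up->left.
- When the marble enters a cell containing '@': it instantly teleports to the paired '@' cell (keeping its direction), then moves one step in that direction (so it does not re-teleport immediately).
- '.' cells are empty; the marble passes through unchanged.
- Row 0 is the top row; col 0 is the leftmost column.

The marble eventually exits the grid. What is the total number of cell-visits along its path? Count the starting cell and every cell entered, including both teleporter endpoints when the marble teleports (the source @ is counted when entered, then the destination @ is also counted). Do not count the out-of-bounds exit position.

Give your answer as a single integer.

Step 1: enter (9,0), '.' pass, move right to (9,1)
Step 2: enter (9,1), '.' pass, move right to (9,2)
Step 3: enter (9,2), '.' pass, move right to (9,3)
Step 4: enter (9,3), '.' pass, move right to (9,4)
Step 5: enter (9,4), '.' pass, move right to (9,5)
Step 6: enter (9,5), '.' pass, move right to (9,6)
Step 7: enter (9,6), '.' pass, move right to (9,7)
Step 8: at (9,7) — EXIT via right edge, pos 9
Path length (cell visits): 7

Answer: 7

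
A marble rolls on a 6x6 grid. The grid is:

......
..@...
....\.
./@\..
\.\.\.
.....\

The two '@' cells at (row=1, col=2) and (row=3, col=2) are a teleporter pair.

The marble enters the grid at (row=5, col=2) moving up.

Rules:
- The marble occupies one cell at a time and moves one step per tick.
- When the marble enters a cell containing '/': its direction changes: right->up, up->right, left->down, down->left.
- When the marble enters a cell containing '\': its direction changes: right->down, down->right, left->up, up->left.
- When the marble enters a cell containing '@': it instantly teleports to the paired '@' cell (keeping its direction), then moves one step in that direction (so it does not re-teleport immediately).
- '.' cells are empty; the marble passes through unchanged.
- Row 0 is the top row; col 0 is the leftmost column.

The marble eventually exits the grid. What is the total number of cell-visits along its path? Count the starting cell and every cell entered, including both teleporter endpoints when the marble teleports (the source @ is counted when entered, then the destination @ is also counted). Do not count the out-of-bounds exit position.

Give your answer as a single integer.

Step 1: enter (5,2), '.' pass, move up to (4,2)
Step 2: enter (4,2), '\' deflects up->left, move left to (4,1)
Step 3: enter (4,1), '.' pass, move left to (4,0)
Step 4: enter (4,0), '\' deflects left->up, move up to (3,0)
Step 5: enter (3,0), '.' pass, move up to (2,0)
Step 6: enter (2,0), '.' pass, move up to (1,0)
Step 7: enter (1,0), '.' pass, move up to (0,0)
Step 8: enter (0,0), '.' pass, move up to (-1,0)
Step 9: at (-1,0) — EXIT via top edge, pos 0
Path length (cell visits): 8

Answer: 8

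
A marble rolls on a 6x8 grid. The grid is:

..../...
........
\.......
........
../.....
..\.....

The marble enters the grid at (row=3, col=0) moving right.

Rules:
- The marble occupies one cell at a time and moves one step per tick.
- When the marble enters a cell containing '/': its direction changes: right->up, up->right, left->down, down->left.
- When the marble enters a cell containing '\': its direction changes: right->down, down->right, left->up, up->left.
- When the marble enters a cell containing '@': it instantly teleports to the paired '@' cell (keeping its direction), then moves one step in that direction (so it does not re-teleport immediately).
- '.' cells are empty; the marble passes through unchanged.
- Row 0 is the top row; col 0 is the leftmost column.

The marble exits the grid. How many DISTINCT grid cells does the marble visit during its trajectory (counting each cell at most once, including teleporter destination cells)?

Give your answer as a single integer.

Step 1: enter (3,0), '.' pass, move right to (3,1)
Step 2: enter (3,1), '.' pass, move right to (3,2)
Step 3: enter (3,2), '.' pass, move right to (3,3)
Step 4: enter (3,3), '.' pass, move right to (3,4)
Step 5: enter (3,4), '.' pass, move right to (3,5)
Step 6: enter (3,5), '.' pass, move right to (3,6)
Step 7: enter (3,6), '.' pass, move right to (3,7)
Step 8: enter (3,7), '.' pass, move right to (3,8)
Step 9: at (3,8) — EXIT via right edge, pos 3
Distinct cells visited: 8 (path length 8)

Answer: 8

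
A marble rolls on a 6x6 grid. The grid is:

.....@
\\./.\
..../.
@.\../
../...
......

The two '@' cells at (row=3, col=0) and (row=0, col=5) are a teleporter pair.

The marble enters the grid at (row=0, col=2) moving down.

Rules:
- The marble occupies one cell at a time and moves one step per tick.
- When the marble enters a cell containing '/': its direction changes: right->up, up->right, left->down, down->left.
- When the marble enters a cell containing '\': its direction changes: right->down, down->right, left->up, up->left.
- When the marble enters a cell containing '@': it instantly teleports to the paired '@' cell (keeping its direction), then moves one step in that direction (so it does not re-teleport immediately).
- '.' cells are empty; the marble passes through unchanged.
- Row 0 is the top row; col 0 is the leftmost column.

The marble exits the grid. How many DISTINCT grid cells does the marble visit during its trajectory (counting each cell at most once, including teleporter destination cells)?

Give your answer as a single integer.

Answer: 14

Derivation:
Step 1: enter (0,2), '.' pass, move down to (1,2)
Step 2: enter (1,2), '.' pass, move down to (2,2)
Step 3: enter (2,2), '.' pass, move down to (3,2)
Step 4: enter (3,2), '\' deflects down->right, move right to (3,3)
Step 5: enter (3,3), '.' pass, move right to (3,4)
Step 6: enter (3,4), '.' pass, move right to (3,5)
Step 7: enter (3,5), '/' deflects right->up, move up to (2,5)
Step 8: enter (2,5), '.' pass, move up to (1,5)
Step 9: enter (1,5), '\' deflects up->left, move left to (1,4)
Step 10: enter (1,4), '.' pass, move left to (1,3)
Step 11: enter (1,3), '/' deflects left->down, move down to (2,3)
Step 12: enter (2,3), '.' pass, move down to (3,3)
Step 13: enter (3,3), '.' pass, move down to (4,3)
Step 14: enter (4,3), '.' pass, move down to (5,3)
Step 15: enter (5,3), '.' pass, move down to (6,3)
Step 16: at (6,3) — EXIT via bottom edge, pos 3
Distinct cells visited: 14 (path length 15)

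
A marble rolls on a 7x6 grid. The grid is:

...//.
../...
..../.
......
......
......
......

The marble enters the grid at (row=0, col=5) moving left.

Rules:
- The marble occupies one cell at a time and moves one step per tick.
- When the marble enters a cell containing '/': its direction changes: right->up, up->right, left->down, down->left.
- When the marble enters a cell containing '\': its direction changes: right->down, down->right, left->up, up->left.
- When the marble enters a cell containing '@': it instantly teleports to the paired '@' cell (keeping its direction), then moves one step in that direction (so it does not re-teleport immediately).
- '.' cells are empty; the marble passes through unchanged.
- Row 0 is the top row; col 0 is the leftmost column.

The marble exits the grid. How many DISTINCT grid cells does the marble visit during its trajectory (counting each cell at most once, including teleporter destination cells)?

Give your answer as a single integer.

Step 1: enter (0,5), '.' pass, move left to (0,4)
Step 2: enter (0,4), '/' deflects left->down, move down to (1,4)
Step 3: enter (1,4), '.' pass, move down to (2,4)
Step 4: enter (2,4), '/' deflects down->left, move left to (2,3)
Step 5: enter (2,3), '.' pass, move left to (2,2)
Step 6: enter (2,2), '.' pass, move left to (2,1)
Step 7: enter (2,1), '.' pass, move left to (2,0)
Step 8: enter (2,0), '.' pass, move left to (2,-1)
Step 9: at (2,-1) — EXIT via left edge, pos 2
Distinct cells visited: 8 (path length 8)

Answer: 8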